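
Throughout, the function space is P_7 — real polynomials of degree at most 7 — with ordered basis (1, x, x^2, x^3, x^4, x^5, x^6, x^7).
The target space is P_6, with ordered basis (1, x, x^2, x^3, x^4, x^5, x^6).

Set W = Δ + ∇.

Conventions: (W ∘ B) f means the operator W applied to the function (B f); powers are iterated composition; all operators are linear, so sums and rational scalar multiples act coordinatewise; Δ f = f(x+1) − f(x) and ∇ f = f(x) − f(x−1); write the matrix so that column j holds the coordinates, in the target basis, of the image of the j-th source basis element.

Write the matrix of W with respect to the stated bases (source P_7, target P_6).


the matrix is [[0, 2, 0, 2, 0, 2, 0, 2]; [0, 0, 4, 0, 8, 0, 12, 0]; [0, 0, 0, 6, 0, 20, 0, 42]; [0, 0, 0, 0, 8, 0, 40, 0]; [0, 0, 0, 0, 0, 10, 0, 70]; [0, 0, 0, 0, 0, 0, 12, 0]; [0, 0, 0, 0, 0, 0, 0, 14]] (rows listed top to bottom)

image of 1: 0
image of x: 2
image of x^2: 4x
image of x^3: 6x^2 + 2
image of x^4: 8x^3 + 8x
image of x^5: 10x^4 + 20x^2 + 2
image of x^6: 12x^5 + 40x^3 + 12x
image of x^7: 14x^6 + 70x^4 + 42x^2 + 2
each image's coordinates form column j of the matrix


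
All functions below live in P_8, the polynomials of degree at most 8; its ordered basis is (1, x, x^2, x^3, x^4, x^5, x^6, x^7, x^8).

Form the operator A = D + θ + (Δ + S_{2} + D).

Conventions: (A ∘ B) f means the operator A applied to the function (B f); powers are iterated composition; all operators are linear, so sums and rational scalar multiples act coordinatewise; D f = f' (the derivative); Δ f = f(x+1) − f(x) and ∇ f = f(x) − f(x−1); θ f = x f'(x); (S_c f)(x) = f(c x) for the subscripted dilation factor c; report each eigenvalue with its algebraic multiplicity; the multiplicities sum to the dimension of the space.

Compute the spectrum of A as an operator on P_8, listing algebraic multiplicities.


image of 1: 1
image of x: 3x + 3
image of x^2: 6x^2 + 6x + 1
image of x^3: 11x^3 + 9x^2 + 3x + 1
image of x^4: 20x^4 + 12x^3 + 6x^2 + 4x + 1
image of x^5: 37x^5 + 15x^4 + 10x^3 + 10x^2 + 5x + 1
image of x^6: 70x^6 + 18x^5 + 15x^4 + 20x^3 + 15x^2 + 6x + 1
image of x^7: 135x^7 + 21x^6 + 21x^5 + 35x^4 + 35x^3 + 21x^2 + 7x + 1
image of x^8: 264x^8 + 24x^7 + 28x^6 + 56x^5 + 70x^4 + 56x^3 + 28x^2 + 8x + 1
the matrix is upper triangular; its diagonal is (1, 3, 6, 11, 20, 37, 70, 135, 264)
for a triangular matrix the eigenvalues are the diagonal entries, with algebraic multiplicity their repetition count

λ = 1 (multiplicity 1), λ = 3 (multiplicity 1), λ = 6 (multiplicity 1), λ = 11 (multiplicity 1), λ = 20 (multiplicity 1), λ = 37 (multiplicity 1), λ = 70 (multiplicity 1), λ = 135 (multiplicity 1), λ = 264 (multiplicity 1)


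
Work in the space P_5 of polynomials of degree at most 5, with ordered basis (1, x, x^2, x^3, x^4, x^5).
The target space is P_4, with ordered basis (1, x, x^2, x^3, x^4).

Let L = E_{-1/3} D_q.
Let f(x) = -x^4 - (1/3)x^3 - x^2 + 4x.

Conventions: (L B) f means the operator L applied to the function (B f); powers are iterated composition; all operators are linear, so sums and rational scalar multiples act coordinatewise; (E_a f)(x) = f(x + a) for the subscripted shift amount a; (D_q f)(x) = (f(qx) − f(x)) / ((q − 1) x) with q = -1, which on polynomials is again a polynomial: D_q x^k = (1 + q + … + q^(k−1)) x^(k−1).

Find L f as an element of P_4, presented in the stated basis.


g(x) = -(1/3)x^2 + (2/9)x + 107/27

D_q f = -(1/3)x^2 + 4
E_{-1/3} D_q f = -(1/3)x^2 + (2/9)x + 107/27


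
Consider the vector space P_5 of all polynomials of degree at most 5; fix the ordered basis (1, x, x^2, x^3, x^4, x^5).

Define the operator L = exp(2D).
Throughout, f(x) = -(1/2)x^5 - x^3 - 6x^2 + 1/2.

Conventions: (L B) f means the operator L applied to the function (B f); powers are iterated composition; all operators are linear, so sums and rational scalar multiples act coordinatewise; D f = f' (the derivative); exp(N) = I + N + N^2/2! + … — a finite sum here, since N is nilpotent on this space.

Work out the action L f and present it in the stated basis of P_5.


the image equals g(x) = -(1/2)x^5 - 5x^4 - 21x^3 - 52x^2 - 76x - 95/2

order-1 term: -5x^4 - 6x^2 - 24x
order-2 term: -20x^3 - 12x - 24
order-3 term: -40x^2 - 8
order-4 term: -40x
order-5 term: -16
the series for exp(2D) f terminates at order 5
exp(2D) f = -(1/2)x^5 - 5x^4 - 21x^3 - 52x^2 - 76x - 95/2


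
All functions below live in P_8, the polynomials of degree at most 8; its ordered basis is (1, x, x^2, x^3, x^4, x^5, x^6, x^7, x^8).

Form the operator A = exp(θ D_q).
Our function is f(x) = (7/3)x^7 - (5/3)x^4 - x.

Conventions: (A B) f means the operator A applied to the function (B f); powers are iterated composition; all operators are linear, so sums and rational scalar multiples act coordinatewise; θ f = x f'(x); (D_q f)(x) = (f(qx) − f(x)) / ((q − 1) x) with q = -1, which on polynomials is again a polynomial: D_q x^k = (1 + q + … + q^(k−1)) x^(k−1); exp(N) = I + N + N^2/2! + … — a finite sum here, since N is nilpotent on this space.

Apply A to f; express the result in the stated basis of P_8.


g(x) = (7/3)x^7 + 14x^6 - (5/3)x^4 - x

order-1 term: 14x^6
the series for exp(θ D_q) f terminates at order 1
exp(θ D_q) f = (7/3)x^7 + 14x^6 - (5/3)x^4 - x


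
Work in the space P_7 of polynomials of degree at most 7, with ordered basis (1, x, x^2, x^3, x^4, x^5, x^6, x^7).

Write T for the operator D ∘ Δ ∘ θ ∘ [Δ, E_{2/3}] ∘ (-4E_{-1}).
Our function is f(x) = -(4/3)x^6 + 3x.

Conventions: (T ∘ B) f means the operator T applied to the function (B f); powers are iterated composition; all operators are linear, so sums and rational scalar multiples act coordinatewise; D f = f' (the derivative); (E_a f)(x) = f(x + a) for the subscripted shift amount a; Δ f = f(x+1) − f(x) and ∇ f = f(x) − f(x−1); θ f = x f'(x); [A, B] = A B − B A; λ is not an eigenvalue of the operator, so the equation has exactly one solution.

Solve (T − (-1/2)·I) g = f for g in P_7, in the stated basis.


write g with unknown coordinates in the stated basis and equate coefficients in (T − (-1/2)·I) g = f
solving from the highest basis element down gives g = -(8/3)x^6 + 6x
check: T g = 0
so T g − (-1/2)·g = -(4/3)x^6 + 3x = f ✓

the image equals g(x) = -(8/3)x^6 + 6x


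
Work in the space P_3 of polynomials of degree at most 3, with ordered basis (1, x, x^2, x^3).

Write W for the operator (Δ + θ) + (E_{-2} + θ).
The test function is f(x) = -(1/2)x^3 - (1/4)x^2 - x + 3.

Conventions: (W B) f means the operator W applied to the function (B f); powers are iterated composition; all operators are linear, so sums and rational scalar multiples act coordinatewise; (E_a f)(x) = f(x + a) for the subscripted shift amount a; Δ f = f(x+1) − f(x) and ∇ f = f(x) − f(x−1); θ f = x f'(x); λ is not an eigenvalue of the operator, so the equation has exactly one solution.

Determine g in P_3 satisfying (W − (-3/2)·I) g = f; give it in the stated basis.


the result is g(x) = -(1/17)x^3 - (29/442)x^2 - (110/1989)x + 11381/9945

write g with unknown coordinates in the stated basis and equate coefficients in (W − (-3/2)·I) g = f
solving from the highest basis element down gives g = -(1/17)x^3 - (29/442)x^2 - (110/1989)x + 11381/9945
check: W g = -(7/17)x^3 - (67/442)x^2 - (608/663)x + 8509/6630
so W g − (-3/2)·g = -(1/2)x^3 - (1/4)x^2 - x + 3 = f ✓


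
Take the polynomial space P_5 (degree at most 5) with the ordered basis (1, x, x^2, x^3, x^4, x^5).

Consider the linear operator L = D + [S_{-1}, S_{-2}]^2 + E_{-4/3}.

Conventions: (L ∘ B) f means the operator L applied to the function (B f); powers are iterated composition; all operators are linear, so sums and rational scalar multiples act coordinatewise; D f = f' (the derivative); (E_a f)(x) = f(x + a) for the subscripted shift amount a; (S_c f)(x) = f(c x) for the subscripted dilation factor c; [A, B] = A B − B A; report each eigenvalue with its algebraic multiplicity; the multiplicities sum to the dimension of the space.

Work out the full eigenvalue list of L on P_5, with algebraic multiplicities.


image of 1: 1
image of x: x - 1/3
image of x^2: x^2 - (2/3)x + 16/9
image of x^3: x^3 - x^2 + (16/3)x - 64/27
image of x^4: x^4 - (4/3)x^3 + (32/3)x^2 - (256/27)x + 256/81
image of x^5: x^5 - (5/3)x^4 + (160/9)x^3 - (640/27)x^2 + (1280/81)x - 1024/243
the matrix is upper triangular; its diagonal is (1, 1, 1, 1, 1, 1)
for a triangular matrix the eigenvalues are the diagonal entries, with algebraic multiplicity their repetition count

λ = 1 (multiplicity 6)


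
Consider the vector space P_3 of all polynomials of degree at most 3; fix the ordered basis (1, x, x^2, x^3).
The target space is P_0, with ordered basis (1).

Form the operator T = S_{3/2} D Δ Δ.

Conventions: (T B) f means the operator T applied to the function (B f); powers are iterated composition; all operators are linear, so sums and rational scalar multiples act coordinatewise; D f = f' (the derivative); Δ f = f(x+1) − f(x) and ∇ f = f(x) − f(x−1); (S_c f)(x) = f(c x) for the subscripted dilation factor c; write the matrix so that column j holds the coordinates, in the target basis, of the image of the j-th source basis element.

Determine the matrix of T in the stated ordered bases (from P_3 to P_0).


the matrix is [[0, 0, 0, 6]] (rows listed top to bottom)

image of 1: 0
image of x: 0
image of x^2: 0
image of x^3: 6
each image's coordinates form column j of the matrix


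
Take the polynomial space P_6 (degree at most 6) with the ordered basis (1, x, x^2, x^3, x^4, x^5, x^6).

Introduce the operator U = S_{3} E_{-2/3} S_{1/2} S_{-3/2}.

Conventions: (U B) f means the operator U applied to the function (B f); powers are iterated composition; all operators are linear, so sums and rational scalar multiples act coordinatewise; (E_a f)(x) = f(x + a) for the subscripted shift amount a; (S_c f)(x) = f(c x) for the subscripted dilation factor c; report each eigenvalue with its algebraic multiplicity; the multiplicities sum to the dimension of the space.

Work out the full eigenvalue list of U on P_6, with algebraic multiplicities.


image of 1: 1
image of x: -(9/4)x + 1/2
image of x^2: (81/16)x^2 - (9/4)x + 1/4
image of x^3: -(729/64)x^3 + (243/32)x^2 - (27/16)x + 1/8
image of x^4: (6561/256)x^4 - (729/32)x^3 + (243/32)x^2 - (9/8)x + 1/16
image of x^5: -(59049/1024)x^5 + (32805/512)x^4 - (3645/128)x^3 + (405/64)x^2 - (45/64)x + 1/32
image of x^6: (531441/4096)x^6 - (177147/1024)x^5 + (98415/1024)x^4 - (3645/128)x^3 + (1215/256)x^2 - (27/64)x + 1/64
the matrix is upper triangular; its diagonal is (1, -9/4, 81/16, -729/64, 6561/256, -59049/1024, 531441/4096)
for a triangular matrix the eigenvalues are the diagonal entries, with algebraic multiplicity their repetition count

λ = -59049/1024 (multiplicity 1), λ = -729/64 (multiplicity 1), λ = -9/4 (multiplicity 1), λ = 1 (multiplicity 1), λ = 81/16 (multiplicity 1), λ = 6561/256 (multiplicity 1), λ = 531441/4096 (multiplicity 1)


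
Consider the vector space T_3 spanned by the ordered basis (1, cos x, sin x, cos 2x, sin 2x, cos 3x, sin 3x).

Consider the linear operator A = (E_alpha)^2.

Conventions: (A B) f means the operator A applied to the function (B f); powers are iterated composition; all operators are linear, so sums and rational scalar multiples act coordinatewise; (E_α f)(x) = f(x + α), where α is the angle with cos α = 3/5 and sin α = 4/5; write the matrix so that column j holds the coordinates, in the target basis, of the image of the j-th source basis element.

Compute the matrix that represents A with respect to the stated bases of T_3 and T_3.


image of 1: 1
image of cos x: -(7/25)cos x - (24/25)sin x
image of sin x: (24/25)cos x - (7/25)sin x
image of cos 2x: -(527/625)cos 2x + (336/625)sin 2x
image of sin 2x: -(336/625)cos 2x - (527/625)sin 2x
image of cos 3x: (11753/15625)cos 3x + (10296/15625)sin 3x
image of sin 3x: -(10296/15625)cos 3x + (11753/15625)sin 3x
each image's coordinates form column j of the matrix

the matrix is [[1, 0, 0, 0, 0, 0, 0]; [0, -7/25, 24/25, 0, 0, 0, 0]; [0, -24/25, -7/25, 0, 0, 0, 0]; [0, 0, 0, -527/625, -336/625, 0, 0]; [0, 0, 0, 336/625, -527/625, 0, 0]; [0, 0, 0, 0, 0, 11753/15625, -10296/15625]; [0, 0, 0, 0, 0, 10296/15625, 11753/15625]] (rows listed top to bottom)


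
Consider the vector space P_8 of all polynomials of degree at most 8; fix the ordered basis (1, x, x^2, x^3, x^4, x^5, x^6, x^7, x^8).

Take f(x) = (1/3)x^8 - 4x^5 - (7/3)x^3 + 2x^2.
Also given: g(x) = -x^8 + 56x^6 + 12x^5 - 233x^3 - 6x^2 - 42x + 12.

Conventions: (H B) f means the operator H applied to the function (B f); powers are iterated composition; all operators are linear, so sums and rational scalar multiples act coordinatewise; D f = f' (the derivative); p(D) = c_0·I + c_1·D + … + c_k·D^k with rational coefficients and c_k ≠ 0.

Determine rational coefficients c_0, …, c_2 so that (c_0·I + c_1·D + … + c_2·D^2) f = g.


c_0 = -3, c_1 = 0, c_2 = 3

D^0 f = (1/3)x^8 - 4x^5 - (7/3)x^3 + 2x^2
D^1 f = (8/3)x^7 - 20x^4 - 7x^2 + 4x
D^2 f = (56/3)x^6 - 80x^3 - 14x + 4
matching coefficients of g against c_0 f + c_1 Df + … from the top degree down determines the c_i
solution: c_0 = -3, c_1 = 0, c_2 = 3


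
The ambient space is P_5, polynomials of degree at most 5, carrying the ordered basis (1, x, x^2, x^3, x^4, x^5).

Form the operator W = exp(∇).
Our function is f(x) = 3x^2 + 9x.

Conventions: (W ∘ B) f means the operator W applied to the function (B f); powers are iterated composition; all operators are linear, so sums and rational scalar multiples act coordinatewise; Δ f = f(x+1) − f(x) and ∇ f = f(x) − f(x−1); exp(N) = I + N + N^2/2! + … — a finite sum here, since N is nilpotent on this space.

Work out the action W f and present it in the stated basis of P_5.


g(x) = 3x^2 + 15x + 9

order-1 term: 6x + 6
order-2 term: 3
the series for exp(∇) f terminates at order 2
exp(∇) f = 3x^2 + 15x + 9


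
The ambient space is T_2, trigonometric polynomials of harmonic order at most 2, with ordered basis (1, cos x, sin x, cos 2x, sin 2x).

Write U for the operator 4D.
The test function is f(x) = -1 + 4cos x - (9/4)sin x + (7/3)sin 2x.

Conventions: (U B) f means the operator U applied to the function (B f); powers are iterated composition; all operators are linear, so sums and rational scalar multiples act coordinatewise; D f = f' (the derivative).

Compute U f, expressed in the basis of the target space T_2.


the image equals g(x) = -9cos x - 16sin x + (56/3)cos 2x

D f = -(9/4)cos x - 4sin x + (14/3)cos 2x
(4D) f = -9cos x - 16sin x + (56/3)cos 2x


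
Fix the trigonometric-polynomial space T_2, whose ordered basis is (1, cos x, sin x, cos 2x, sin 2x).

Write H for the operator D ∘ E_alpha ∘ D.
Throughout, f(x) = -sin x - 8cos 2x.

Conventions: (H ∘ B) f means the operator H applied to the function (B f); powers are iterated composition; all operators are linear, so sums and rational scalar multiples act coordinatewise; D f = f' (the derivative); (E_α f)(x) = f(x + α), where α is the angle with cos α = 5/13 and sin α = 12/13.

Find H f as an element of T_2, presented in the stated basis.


the image equals g(x) = (12/13)cos x + (5/13)sin x - (3808/169)cos 2x - (3840/169)sin 2x

D f = -cos x + 16sin 2x
E_alpha D f = -(5/13)cos x + (12/13)sin x + (1920/169)cos 2x - (1904/169)sin 2x
D E_alpha D f = (12/13)cos x + (5/13)sin x - (3808/169)cos 2x - (3840/169)sin 2x


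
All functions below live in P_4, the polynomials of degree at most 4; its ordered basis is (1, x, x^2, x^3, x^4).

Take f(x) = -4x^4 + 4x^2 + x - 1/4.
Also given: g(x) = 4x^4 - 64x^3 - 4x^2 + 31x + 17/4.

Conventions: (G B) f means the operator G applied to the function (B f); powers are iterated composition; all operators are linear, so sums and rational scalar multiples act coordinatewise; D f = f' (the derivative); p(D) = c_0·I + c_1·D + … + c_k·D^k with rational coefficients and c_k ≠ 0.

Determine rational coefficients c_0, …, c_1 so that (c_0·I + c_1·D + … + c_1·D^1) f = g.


c_0 = -1, c_1 = 4

D^0 f = -4x^4 + 4x^2 + x - 1/4
D^1 f = -16x^3 + 8x + 1
matching coefficients of g against c_0 f + c_1 Df + … from the top degree down determines the c_i
solution: c_0 = -1, c_1 = 4


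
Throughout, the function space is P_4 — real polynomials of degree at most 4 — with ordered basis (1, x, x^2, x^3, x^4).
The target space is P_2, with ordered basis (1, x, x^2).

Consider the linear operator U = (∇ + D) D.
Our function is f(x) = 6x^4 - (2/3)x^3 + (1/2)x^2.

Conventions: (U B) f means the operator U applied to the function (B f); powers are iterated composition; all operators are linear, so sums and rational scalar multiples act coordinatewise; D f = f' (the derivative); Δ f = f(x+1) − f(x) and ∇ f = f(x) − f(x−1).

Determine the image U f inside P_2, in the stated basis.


D f = 24x^3 - 2x^2 + x
∇ D f = 72x^2 - 76x + 27
D D f = 72x^2 - 4x + 1
(∇ + D) D f = 144x^2 - 80x + 28

g(x) = 144x^2 - 80x + 28


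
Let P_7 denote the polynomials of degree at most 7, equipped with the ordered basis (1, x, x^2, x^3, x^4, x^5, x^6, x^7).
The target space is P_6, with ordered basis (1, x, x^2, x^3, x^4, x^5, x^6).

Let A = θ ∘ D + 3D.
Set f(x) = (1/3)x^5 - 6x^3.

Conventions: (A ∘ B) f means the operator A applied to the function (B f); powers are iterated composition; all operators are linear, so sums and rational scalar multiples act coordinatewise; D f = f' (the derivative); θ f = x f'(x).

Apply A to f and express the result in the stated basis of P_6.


the image equals g(x) = (35/3)x^4 - 90x^2

D f = (5/3)x^4 - 18x^2
θ D f = (20/3)x^4 - 36x^2
D f = (5/3)x^4 - 18x^2
(3D) f = 5x^4 - 54x^2
(θ ∘ D + 3D) f = (35/3)x^4 - 90x^2


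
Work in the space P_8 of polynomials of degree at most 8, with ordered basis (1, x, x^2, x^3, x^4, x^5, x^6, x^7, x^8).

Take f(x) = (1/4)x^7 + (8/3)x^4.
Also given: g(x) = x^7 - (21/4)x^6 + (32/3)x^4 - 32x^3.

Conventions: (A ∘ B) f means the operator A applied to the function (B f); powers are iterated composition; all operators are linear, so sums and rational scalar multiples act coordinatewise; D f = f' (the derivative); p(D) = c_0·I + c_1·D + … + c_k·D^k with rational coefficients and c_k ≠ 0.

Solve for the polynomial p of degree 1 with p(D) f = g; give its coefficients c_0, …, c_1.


D^0 f = (1/4)x^7 + (8/3)x^4
D^1 f = (7/4)x^6 + (32/3)x^3
matching coefficients of g against c_0 f + c_1 Df + … from the top degree down determines the c_i
solution: c_0 = 4, c_1 = -3

p(D) = 4·I − 3·D, i.e. c_0 = 4, c_1 = -3


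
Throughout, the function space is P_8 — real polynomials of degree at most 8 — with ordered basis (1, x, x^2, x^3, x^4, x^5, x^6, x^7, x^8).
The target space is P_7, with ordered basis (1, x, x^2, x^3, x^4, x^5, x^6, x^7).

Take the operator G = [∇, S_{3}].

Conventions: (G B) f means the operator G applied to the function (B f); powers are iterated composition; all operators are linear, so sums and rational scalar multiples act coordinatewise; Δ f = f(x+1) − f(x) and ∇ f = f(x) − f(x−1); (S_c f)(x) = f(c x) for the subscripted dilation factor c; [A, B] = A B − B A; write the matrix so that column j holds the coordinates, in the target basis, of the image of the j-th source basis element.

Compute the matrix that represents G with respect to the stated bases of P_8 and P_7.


the matrix is [[0, 2, -8, 26, -80, 242, -728, 2186, -6560]; [0, 0, 12, -72, 312, -1200, 4356, -15288, 52464]; [0, 0, 0, 54, -432, 2340, -10800, 45738, -183456]; [0, 0, 0, 0, 216, -2160, 14040, -75600, 365904]; [0, 0, 0, 0, 0, 810, -9720, 73710, -453600]; [0, 0, 0, 0, 0, 0, 2916, -40824, 353808]; [0, 0, 0, 0, 0, 0, 0, 10206, -163296]; [0, 0, 0, 0, 0, 0, 0, 0, 34992]] (rows listed top to bottom)

image of 1: 0
image of x: 2
image of x^2: 12x - 8
image of x^3: 54x^2 - 72x + 26
image of x^4: 216x^3 - 432x^2 + 312x - 80
image of x^5: 810x^4 - 2160x^3 + 2340x^2 - 1200x + 242
image of x^6: 2916x^5 - 9720x^4 + 14040x^3 - 10800x^2 + 4356x - 728
image of x^7: 10206x^6 - 40824x^5 + 73710x^4 - 75600x^3 + 45738x^2 - 15288x + 2186
image of x^8: 34992x^7 - 163296x^6 + 353808x^5 - 453600x^4 + 365904x^3 - 183456x^2 + 52464x - 6560
each image's coordinates form column j of the matrix


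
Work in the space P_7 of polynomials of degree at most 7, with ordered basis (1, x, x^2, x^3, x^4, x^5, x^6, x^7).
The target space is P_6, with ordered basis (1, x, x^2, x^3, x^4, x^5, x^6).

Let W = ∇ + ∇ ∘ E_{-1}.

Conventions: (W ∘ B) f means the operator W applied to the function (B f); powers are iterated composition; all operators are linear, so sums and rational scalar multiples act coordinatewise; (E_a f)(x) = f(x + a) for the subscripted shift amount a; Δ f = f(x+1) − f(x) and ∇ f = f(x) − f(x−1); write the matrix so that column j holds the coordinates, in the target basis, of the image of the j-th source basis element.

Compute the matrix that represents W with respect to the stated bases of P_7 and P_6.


image of 1: 0
image of x: 2
image of x^2: 4x - 4
image of x^3: 6x^2 - 12x + 8
image of x^4: 8x^3 - 24x^2 + 32x - 16
image of x^5: 10x^4 - 40x^3 + 80x^2 - 80x + 32
image of x^6: 12x^5 - 60x^4 + 160x^3 - 240x^2 + 192x - 64
image of x^7: 14x^6 - 84x^5 + 280x^4 - 560x^3 + 672x^2 - 448x + 128
each image's coordinates form column j of the matrix

the matrix is [[0, 2, -4, 8, -16, 32, -64, 128]; [0, 0, 4, -12, 32, -80, 192, -448]; [0, 0, 0, 6, -24, 80, -240, 672]; [0, 0, 0, 0, 8, -40, 160, -560]; [0, 0, 0, 0, 0, 10, -60, 280]; [0, 0, 0, 0, 0, 0, 12, -84]; [0, 0, 0, 0, 0, 0, 0, 14]] (rows listed top to bottom)


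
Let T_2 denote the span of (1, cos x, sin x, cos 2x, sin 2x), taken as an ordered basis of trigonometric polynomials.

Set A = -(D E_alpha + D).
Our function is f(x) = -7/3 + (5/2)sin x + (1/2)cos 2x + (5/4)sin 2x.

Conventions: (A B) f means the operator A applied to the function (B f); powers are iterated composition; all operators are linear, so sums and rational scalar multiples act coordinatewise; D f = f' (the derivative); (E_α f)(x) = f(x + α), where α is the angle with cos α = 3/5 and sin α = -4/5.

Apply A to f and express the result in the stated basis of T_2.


E_alpha f = -7/3 - 2cos x + (3/2)sin x - (67/50)cos 2x + (13/100)sin 2x
D E_alpha f = (3/2)cos x + 2sin x + (13/50)cos 2x + (67/25)sin 2x
D f = (5/2)cos x + (5/2)cos 2x - sin 2x
(D E_alpha + D) f = 4cos x + 2sin x + (69/25)cos 2x + (42/25)sin 2x
(-(D E_alpha + D)) f = -4cos x - 2sin x - (69/25)cos 2x - (42/25)sin 2x

the image equals g(x) = -4cos x - 2sin x - (69/25)cos 2x - (42/25)sin 2x


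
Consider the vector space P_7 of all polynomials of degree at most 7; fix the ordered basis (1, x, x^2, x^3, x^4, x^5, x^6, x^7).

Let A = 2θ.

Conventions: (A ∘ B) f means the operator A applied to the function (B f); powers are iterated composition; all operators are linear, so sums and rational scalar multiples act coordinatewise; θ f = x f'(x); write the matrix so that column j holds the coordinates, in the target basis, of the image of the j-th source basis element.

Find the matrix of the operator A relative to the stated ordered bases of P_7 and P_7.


image of 1: 0
image of x: 2x
image of x^2: 4x^2
image of x^3: 6x^3
image of x^4: 8x^4
image of x^5: 10x^5
image of x^6: 12x^6
image of x^7: 14x^7
each image's coordinates form column j of the matrix

the matrix is [[0, 0, 0, 0, 0, 0, 0, 0]; [0, 2, 0, 0, 0, 0, 0, 0]; [0, 0, 4, 0, 0, 0, 0, 0]; [0, 0, 0, 6, 0, 0, 0, 0]; [0, 0, 0, 0, 8, 0, 0, 0]; [0, 0, 0, 0, 0, 10, 0, 0]; [0, 0, 0, 0, 0, 0, 12, 0]; [0, 0, 0, 0, 0, 0, 0, 14]] (rows listed top to bottom)


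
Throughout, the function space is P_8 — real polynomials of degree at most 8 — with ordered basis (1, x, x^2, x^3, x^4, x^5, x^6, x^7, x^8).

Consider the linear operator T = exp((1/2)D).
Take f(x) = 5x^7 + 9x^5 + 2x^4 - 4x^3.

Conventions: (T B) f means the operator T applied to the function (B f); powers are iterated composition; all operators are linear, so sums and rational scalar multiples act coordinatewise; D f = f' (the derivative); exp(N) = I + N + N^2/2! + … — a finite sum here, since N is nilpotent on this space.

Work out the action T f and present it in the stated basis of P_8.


order-1 term: (35/2)x^6 + (45/2)x^4 + 4x^3 - 6x^2
order-2 term: (105/4)x^5 + (45/2)x^3 + 3x^2 - 3x
order-3 term: (175/8)x^4 + (45/4)x^2 + x - 1/2
order-4 term: (175/16)x^3 + (45/16)x + 1/8
order-5 term: (105/32)x^2 + 9/32
order-6 term: (35/64)x
order-7 term: 5/128
the series for exp((1/2)D) f terminates at order 7
exp((1/2)D) f = 5x^7 + (35/2)x^6 + (141/4)x^5 + (371/8)x^4 + (535/16)x^3 + (369/32)x^2 + (87/64)x - 7/128

g(x) = 5x^7 + (35/2)x^6 + (141/4)x^5 + (371/8)x^4 + (535/16)x^3 + (369/32)x^2 + (87/64)x - 7/128


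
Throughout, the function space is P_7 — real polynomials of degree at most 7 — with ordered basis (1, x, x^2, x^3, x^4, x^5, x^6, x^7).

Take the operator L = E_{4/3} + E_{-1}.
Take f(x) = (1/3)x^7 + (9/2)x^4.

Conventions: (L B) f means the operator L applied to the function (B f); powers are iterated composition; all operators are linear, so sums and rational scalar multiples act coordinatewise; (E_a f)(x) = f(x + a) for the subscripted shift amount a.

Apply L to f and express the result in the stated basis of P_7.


E_{4/3} f = (1/3)x^7 + (28/9)x^6 + (112/9)x^5 + (5209/162)x^4 + (14792/243)x^3 + (18832/243)x^2 + (121984/2187)x + 109696/6561
E_{-1} f = (1/3)x^7 - (7/3)x^6 + 7x^5 - (43/6)x^4 - (19/3)x^3 + 20x^2 - (47/3)x + 25/6
(E_{4/3} + E_{-1}) f = (2/3)x^7 + (7/9)x^6 + (175/9)x^5 + (2024/81)x^4 + (13253/243)x^3 + (23692/243)x^2 + (87721/2187)x + 274067/13122

the image equals g(x) = (2/3)x^7 + (7/9)x^6 + (175/9)x^5 + (2024/81)x^4 + (13253/243)x^3 + (23692/243)x^2 + (87721/2187)x + 274067/13122


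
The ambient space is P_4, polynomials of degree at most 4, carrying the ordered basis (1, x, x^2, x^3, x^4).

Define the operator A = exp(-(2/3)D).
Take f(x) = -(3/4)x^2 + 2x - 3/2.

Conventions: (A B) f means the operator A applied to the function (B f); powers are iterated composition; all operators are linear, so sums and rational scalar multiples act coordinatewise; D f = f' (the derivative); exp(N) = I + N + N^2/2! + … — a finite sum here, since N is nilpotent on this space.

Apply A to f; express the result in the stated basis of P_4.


g(x) = -(3/4)x^2 + 3x - 19/6

order-1 term: x - 4/3
order-2 term: -1/3
the series for exp(-(2/3)D) f terminates at order 2
exp(-(2/3)D) f = -(3/4)x^2 + 3x - 19/6


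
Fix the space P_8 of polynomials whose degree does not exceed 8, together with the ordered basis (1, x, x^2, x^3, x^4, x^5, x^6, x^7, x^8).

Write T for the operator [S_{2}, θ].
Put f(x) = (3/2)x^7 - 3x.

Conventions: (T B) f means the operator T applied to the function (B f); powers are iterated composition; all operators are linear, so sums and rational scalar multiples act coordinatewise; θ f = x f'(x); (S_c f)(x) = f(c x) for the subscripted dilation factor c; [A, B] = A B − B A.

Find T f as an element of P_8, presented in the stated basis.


θ f = (21/2)x^7 - 3x
S_{2} θ f = 1344x^7 - 6x
S_{2} f = 192x^7 - 6x
θ S_{2} f = 1344x^7 - 6x
[S_{2}, θ] f = 0

the image equals g(x) = 0


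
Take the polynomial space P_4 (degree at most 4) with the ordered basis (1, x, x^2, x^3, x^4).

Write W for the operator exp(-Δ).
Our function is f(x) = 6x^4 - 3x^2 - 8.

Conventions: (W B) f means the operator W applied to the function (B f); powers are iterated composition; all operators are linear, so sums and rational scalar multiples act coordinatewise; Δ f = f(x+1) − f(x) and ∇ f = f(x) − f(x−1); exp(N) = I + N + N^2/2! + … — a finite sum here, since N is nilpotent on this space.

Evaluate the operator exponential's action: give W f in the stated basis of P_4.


order-1 term: -24x^3 - 36x^2 - 18x - 3
order-2 term: 36x^2 + 72x + 39
order-3 term: -24x - 36
order-4 term: 6
the series for exp(-Δ) f terminates at order 4
exp(-Δ) f = 6x^4 - 24x^3 - 3x^2 + 30x - 2

g(x) = 6x^4 - 24x^3 - 3x^2 + 30x - 2


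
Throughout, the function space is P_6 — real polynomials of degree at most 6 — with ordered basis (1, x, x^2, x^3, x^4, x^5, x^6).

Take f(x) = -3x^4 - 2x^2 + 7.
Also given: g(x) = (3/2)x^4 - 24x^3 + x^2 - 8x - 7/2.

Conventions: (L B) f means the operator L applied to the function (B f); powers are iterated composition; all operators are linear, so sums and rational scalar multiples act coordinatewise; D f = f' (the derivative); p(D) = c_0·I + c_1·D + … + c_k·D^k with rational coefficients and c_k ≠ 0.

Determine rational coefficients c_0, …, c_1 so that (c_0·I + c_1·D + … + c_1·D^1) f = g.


p(D) = -(1/2)·I + 2·D, i.e. c_0 = -1/2, c_1 = 2

D^0 f = -3x^4 - 2x^2 + 7
D^1 f = -12x^3 - 4x
matching coefficients of g against c_0 f + c_1 Df + … from the top degree down determines the c_i
solution: c_0 = -1/2, c_1 = 2


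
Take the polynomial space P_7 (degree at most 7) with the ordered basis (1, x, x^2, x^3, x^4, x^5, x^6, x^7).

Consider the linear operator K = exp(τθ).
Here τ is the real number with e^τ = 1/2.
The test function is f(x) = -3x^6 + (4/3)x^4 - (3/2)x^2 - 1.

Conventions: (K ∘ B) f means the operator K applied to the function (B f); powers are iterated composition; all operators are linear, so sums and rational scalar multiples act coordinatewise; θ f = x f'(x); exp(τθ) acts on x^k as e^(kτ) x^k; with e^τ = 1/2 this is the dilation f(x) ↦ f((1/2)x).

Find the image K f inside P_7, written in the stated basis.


g(x) = -(3/64)x^6 + (1/12)x^4 - (3/8)x^2 - 1

exp(τθ) x^k = e^(kτ) x^k; with e^τ = 1/2 this sends x^k to (1/2)^k x^k
x^2 ↦ 1/4 x^2
x^4 ↦ 1/16 x^4
x^6 ↦ 1/64 x^6
applying this coordinatewise to f: exp(τθ) f = -(3/64)x^6 + (1/12)x^4 - (3/8)x^2 - 1


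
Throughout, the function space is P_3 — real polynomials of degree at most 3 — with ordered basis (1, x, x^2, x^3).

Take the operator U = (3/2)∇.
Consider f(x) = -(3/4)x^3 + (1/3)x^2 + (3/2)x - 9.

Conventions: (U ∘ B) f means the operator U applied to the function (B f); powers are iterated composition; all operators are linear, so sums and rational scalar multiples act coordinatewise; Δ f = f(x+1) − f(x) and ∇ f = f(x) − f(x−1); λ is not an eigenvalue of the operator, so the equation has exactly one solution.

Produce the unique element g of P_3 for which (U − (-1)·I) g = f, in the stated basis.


write g with unknown coordinates in the stated basis and equate coefficients in (U − (-1)·I) g = f
solving from the highest basis element down gives g = -(3/4)x^3 + (89/24)x^2 - 13x + 275/16
check: U g = -(27/8)x^2 + (29/2)x - 419/16
so U g − (-1)·g = -(3/4)x^3 + (1/3)x^2 + (3/2)x - 9 = f ✓

g(x) = -(3/4)x^3 + (89/24)x^2 - 13x + 275/16


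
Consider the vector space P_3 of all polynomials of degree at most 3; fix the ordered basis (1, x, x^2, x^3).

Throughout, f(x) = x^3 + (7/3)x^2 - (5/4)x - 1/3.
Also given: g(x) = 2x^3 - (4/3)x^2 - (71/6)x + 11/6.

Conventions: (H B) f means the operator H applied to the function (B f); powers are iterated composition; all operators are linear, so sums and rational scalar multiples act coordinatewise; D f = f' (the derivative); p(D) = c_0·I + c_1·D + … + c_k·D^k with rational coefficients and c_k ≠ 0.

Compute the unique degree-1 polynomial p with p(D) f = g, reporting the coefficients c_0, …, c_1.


D^0 f = x^3 + (7/3)x^2 - (5/4)x - 1/3
D^1 f = 3x^2 + (14/3)x - 5/4
matching coefficients of g against c_0 f + c_1 Df + … from the top degree down determines the c_i
solution: c_0 = 2, c_1 = -2

p(D) = 2·I − 2·D, i.e. c_0 = 2, c_1 = -2


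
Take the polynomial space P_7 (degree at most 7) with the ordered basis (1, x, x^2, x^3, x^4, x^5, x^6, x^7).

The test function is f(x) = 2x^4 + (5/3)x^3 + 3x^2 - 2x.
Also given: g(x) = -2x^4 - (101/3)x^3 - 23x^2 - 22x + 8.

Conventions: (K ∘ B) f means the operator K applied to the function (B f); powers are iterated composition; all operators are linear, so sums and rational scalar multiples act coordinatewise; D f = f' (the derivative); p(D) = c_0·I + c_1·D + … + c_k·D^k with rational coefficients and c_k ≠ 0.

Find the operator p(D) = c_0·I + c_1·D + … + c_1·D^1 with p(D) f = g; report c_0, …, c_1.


D^0 f = 2x^4 + (5/3)x^3 + 3x^2 - 2x
D^1 f = 8x^3 + 5x^2 + 6x - 2
matching coefficients of g against c_0 f + c_1 Df + … from the top degree down determines the c_i
solution: c_0 = -1, c_1 = -4

c_0 = -1, c_1 = -4


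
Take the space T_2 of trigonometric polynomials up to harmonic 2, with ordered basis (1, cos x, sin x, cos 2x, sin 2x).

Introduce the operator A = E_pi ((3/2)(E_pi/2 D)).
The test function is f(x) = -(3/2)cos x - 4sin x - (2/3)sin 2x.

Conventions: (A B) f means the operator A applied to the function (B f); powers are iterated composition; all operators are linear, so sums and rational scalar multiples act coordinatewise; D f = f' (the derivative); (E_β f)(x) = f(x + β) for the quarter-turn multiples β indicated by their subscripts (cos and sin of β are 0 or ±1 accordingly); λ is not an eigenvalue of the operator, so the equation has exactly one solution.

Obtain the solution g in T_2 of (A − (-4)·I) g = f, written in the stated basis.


write g with unknown coordinates in the stated basis and equate coefficients in (A − (-4)·I) g = f
solving from the highest basis element down gives g = -(3/11)cos x - (8/11)sin x - (2/25)cos 2x - (8/75)sin 2x
check: A g = -(9/22)cos x - (12/11)sin x + (8/25)cos 2x - (6/25)sin 2x
so A g − (-4)·g = -(3/2)cos x - 4sin x - (2/3)sin 2x = f ✓

the result is g(x) = -(3/11)cos x - (8/11)sin x - (2/25)cos 2x - (8/75)sin 2x


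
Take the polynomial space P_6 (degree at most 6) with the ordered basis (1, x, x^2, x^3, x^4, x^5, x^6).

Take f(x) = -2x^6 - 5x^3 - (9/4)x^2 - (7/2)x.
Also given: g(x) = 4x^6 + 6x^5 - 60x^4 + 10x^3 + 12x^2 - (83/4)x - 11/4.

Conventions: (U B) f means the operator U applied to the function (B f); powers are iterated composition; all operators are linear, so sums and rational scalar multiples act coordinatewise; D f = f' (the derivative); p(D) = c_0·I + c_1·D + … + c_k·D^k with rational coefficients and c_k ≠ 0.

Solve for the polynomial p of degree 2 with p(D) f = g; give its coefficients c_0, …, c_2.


c_0 = -2, c_1 = -1/2, c_2 = 1

D^0 f = -2x^6 - 5x^3 - (9/4)x^2 - (7/2)x
D^1 f = -12x^5 - 15x^2 - (9/2)x - 7/2
D^2 f = -60x^4 - 30x - 9/2
matching coefficients of g against c_0 f + c_1 Df + … from the top degree down determines the c_i
solution: c_0 = -2, c_1 = -1/2, c_2 = 1


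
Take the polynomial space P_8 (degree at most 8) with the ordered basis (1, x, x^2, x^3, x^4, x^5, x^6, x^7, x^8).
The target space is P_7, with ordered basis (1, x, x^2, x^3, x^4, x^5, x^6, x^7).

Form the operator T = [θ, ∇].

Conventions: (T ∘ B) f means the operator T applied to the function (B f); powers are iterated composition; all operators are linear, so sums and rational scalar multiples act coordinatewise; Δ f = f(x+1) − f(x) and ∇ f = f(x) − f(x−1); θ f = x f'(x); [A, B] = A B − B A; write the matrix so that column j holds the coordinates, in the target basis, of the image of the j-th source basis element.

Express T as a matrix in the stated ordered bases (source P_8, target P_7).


the matrix is [[0, -1, 2, -3, 4, -5, 6, -7, 8]; [0, 0, -2, 6, -12, 20, -30, 42, -56]; [0, 0, 0, -3, 12, -30, 60, -105, 168]; [0, 0, 0, 0, -4, 20, -60, 140, -280]; [0, 0, 0, 0, 0, -5, 30, -105, 280]; [0, 0, 0, 0, 0, 0, -6, 42, -168]; [0, 0, 0, 0, 0, 0, 0, -7, 56]; [0, 0, 0, 0, 0, 0, 0, 0, -8]] (rows listed top to bottom)

image of 1: 0
image of x: -1
image of x^2: -2x + 2
image of x^3: -3x^2 + 6x - 3
image of x^4: -4x^3 + 12x^2 - 12x + 4
image of x^5: -5x^4 + 20x^3 - 30x^2 + 20x - 5
image of x^6: -6x^5 + 30x^4 - 60x^3 + 60x^2 - 30x + 6
image of x^7: -7x^6 + 42x^5 - 105x^4 + 140x^3 - 105x^2 + 42x - 7
image of x^8: -8x^7 + 56x^6 - 168x^5 + 280x^4 - 280x^3 + 168x^2 - 56x + 8
each image's coordinates form column j of the matrix


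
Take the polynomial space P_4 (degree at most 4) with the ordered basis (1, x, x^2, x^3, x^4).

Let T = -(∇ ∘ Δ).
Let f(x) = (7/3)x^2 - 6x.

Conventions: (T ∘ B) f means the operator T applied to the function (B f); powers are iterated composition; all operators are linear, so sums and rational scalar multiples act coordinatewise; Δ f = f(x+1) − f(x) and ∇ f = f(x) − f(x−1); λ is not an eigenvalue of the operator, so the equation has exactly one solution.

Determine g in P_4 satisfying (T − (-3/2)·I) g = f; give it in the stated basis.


write g with unknown coordinates in the stated basis and equate coefficients in (T − (-3/2)·I) g = f
solving from the highest basis element down gives g = (14/9)x^2 - 4x + 56/27
check: T g = -28/9
so T g − (-3/2)·g = (7/3)x^2 - 6x = f ✓

the image equals g(x) = (14/9)x^2 - 4x + 56/27


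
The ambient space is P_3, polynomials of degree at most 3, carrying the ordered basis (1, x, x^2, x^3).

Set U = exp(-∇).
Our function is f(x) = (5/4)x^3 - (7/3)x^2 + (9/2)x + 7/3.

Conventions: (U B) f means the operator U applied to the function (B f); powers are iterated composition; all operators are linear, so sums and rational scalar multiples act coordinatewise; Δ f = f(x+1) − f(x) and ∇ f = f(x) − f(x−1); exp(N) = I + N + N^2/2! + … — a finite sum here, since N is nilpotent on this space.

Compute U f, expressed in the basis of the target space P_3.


the result is g(x) = (5/4)x^3 - (73/12)x^2 + (50/3)x - 157/12

order-1 term: -(15/4)x^2 + (101/12)x - 97/12
order-2 term: (15/4)x - 73/12
order-3 term: -5/4
the series for exp(-∇) f terminates at order 3
exp(-∇) f = (5/4)x^3 - (73/12)x^2 + (50/3)x - 157/12


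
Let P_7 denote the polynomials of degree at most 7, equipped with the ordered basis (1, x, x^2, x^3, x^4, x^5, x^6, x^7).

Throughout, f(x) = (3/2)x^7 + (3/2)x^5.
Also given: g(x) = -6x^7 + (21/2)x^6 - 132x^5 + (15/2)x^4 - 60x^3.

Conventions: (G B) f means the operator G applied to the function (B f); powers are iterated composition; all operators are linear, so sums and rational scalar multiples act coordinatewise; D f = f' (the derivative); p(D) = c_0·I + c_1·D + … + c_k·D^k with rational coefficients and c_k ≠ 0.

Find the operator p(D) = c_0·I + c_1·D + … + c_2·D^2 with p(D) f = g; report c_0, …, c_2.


D^0 f = (3/2)x^7 + (3/2)x^5
D^1 f = (21/2)x^6 + (15/2)x^4
D^2 f = 63x^5 + 30x^3
matching coefficients of g against c_0 f + c_1 Df + … from the top degree down determines the c_i
solution: c_0 = -4, c_1 = 1, c_2 = -2

p(D) = -4·I + D − 2·D^2, i.e. c_0 = -4, c_1 = 1, c_2 = -2


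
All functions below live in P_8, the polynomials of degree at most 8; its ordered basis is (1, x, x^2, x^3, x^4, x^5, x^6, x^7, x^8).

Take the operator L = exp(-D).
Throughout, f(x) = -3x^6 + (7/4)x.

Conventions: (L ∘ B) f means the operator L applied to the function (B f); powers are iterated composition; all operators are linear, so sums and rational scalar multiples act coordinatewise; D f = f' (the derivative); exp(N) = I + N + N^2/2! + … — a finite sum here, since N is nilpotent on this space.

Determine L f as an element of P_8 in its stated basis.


the image equals g(x) = -3x^6 + 18x^5 - 45x^4 + 60x^3 - 45x^2 + (79/4)x - 19/4

order-1 term: 18x^5 - 7/4
order-2 term: -45x^4
order-3 term: 60x^3
order-4 term: -45x^2
order-5 term: 18x
order-6 term: -3
the series for exp(-D) f terminates at order 6
exp(-D) f = -3x^6 + 18x^5 - 45x^4 + 60x^3 - 45x^2 + (79/4)x - 19/4


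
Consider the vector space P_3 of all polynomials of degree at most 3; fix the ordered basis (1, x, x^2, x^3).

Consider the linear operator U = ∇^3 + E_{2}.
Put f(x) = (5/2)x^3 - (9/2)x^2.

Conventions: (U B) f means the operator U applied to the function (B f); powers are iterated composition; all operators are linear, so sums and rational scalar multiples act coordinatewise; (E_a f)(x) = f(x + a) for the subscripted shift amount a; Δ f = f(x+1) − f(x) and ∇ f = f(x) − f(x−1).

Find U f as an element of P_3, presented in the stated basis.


the image equals g(x) = (5/2)x^3 + (21/2)x^2 + 12x + 17

∇ f = (15/2)x^2 - (33/2)x + 7
∇ ∇ f = 15x - 24
∇ ∇ ∇ f = 15
E_{2} f = (5/2)x^3 + (21/2)x^2 + 12x + 2
(∇^3 + E_{2}) f = (5/2)x^3 + (21/2)x^2 + 12x + 17
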